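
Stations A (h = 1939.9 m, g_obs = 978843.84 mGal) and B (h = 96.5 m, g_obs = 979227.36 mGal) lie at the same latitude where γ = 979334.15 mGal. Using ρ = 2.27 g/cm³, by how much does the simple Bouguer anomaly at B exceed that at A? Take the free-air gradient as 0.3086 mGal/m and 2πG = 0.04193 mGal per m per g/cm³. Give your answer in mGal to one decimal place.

-9.9

Δg_SB(A) = 978843.84 − 979334.15 + 0.3086×1939.9 − 0.04193×2.27×1939.9 = -76.30 mGal
Δg_SB(B) = 979227.36 − 979334.15 + 0.3086×96.5 − 0.04193×2.27×96.5 = -86.20 mGal
Difference = -86.20 − (-76.30) = -9.90 mGal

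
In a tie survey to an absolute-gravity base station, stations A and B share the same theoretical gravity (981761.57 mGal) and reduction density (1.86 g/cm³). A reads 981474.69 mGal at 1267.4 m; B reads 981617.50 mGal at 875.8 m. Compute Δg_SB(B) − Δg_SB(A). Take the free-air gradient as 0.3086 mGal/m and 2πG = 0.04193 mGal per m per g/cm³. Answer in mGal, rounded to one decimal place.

52.5

Δg_SB(A) = 981474.69 − 981761.57 + 0.3086×1267.4 − 0.04193×1.86×1267.4 = 5.40 mGal
Δg_SB(B) = 981617.50 − 981761.57 + 0.3086×875.8 − 0.04193×1.86×875.8 = 57.90 mGal
Difference = 57.90 − (5.40) = 52.50 mGal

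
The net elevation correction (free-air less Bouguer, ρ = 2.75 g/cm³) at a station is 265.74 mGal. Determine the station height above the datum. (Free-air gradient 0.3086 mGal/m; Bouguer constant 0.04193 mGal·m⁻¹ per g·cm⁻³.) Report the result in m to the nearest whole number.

1375

Combined gradient = 0.3086 − 0.04193 × 2.75 = 0.1932925 mGal/m
h = 265.74 / 0.1932925 = 1374.81 m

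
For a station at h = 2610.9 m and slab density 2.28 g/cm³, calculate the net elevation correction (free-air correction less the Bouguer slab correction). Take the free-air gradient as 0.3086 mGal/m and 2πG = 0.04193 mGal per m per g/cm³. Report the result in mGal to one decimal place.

556.1

Combined gradient = 0.3086 − 0.04193 × 2.28 = 0.2129996 mGal/m
Combined elevation correction = 0.2129996 × 2610.9 = 556.1 mGal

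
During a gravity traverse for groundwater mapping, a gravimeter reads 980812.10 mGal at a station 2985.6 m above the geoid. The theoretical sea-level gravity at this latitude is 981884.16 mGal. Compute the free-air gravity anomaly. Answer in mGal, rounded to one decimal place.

-150.7

Free-air correction = 0.3086 × 2985.6 = 921.36 mGal
Free-air anomaly = 980812.10 − 981884.16 + (921.36) = -150.70 mGal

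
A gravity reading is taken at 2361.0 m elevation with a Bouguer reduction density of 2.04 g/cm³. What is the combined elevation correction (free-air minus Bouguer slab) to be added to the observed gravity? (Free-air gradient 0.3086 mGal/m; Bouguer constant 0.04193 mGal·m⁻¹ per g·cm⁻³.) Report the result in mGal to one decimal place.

Combined gradient = 0.3086 − 0.04193 × 2.04 = 0.2230628 mGal/m
Combined elevation correction = 0.2230628 × 2361.0 = 526.7 mGal

526.7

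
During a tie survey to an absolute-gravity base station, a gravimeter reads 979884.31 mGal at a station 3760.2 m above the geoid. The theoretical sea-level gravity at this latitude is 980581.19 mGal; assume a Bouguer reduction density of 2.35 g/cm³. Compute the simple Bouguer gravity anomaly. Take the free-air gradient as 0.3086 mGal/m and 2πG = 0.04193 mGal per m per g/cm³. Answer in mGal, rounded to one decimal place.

Free-air correction = 0.3086 × 3760.2 = 1160.40 mGal
Free-air anomaly = 979884.31 − 980581.19 + (1160.40) = 463.52 mGal
Bouguer slab correction = 0.04193 × 2.35 × 3760.2 = 370.51 mGal
Simple Bouguer anomaly = 463.52 − (370.51) = 93.01 mGal

93.0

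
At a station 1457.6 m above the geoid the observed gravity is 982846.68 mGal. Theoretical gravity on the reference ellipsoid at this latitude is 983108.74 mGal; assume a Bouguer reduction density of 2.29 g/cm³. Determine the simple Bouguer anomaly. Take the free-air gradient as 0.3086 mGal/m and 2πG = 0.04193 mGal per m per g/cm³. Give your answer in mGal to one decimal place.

47.8

Free-air correction = 0.3086 × 1457.6 = 449.82 mGal
Free-air anomaly = 982846.68 − 983108.74 + (449.82) = 187.76 mGal
Bouguer slab correction = 0.04193 × 2.29 × 1457.6 = 139.96 mGal
Simple Bouguer anomaly = 187.76 − (139.96) = 47.80 mGal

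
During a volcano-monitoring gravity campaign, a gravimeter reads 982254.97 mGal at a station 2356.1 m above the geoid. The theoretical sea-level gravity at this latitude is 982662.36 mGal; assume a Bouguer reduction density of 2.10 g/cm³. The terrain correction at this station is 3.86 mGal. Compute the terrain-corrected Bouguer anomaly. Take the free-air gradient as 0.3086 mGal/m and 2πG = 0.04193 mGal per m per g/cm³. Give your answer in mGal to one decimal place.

Free-air correction = 0.3086 × 2356.1 = 727.09 mGal
Free-air anomaly = 982254.97 − 982662.36 + (727.09) = 319.70 mGal
Bouguer slab correction = 0.04193 × 2.10 × 2356.1 = 207.46 mGal
Simple Bouguer anomaly = 319.70 − (207.46) = 112.24 mGal
Complete Bouguer anomaly = 112.24 + 3.86 = 116.10 mGal

116.1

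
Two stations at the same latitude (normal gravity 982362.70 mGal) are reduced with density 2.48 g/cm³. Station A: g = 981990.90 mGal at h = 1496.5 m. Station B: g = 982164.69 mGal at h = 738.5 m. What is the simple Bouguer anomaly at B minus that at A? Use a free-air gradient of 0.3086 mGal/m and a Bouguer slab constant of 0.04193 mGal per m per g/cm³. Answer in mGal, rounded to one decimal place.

18.7

Δg_SB(A) = 981990.90 − 982362.70 + 0.3086×1496.5 − 0.04193×2.48×1496.5 = -65.60 mGal
Δg_SB(B) = 982164.69 − 982362.70 + 0.3086×738.5 − 0.04193×2.48×738.5 = -46.90 mGal
Difference = -46.90 − (-65.60) = 18.70 mGal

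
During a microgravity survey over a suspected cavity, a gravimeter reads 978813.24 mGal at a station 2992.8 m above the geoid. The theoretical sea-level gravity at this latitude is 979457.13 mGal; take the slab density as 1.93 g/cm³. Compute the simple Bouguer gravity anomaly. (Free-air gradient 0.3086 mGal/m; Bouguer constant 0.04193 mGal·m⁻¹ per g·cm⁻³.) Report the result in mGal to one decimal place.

Free-air correction = 0.3086 × 2992.8 = 923.58 mGal
Free-air anomaly = 978813.24 − 979457.13 + (923.58) = 279.69 mGal
Bouguer slab correction = 0.04193 × 1.93 × 2992.8 = 242.19 mGal
Simple Bouguer anomaly = 279.69 − (242.19) = 37.50 mGal

37.5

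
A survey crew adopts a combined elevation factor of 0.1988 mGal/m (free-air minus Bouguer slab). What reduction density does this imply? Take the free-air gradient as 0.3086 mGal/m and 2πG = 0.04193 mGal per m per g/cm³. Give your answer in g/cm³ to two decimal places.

2.62

0.1988 = 0.3086 − 0.04193 × ρ
ρ = (0.3086 − 0.1988) / 0.04193 = 2.62 g/cm³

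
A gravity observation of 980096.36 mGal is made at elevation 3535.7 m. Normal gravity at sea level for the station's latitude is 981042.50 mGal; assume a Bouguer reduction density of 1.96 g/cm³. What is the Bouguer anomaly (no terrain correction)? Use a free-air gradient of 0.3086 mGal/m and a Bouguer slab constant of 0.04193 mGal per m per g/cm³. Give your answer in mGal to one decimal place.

-145.6

Free-air correction = 0.3086 × 3535.7 = 1091.12 mGal
Free-air anomaly = 980096.36 − 981042.50 + (1091.12) = 144.98 mGal
Bouguer slab correction = 0.04193 × 1.96 × 3535.7 = 290.57 mGal
Simple Bouguer anomaly = 144.98 − (290.57) = -145.59 mGal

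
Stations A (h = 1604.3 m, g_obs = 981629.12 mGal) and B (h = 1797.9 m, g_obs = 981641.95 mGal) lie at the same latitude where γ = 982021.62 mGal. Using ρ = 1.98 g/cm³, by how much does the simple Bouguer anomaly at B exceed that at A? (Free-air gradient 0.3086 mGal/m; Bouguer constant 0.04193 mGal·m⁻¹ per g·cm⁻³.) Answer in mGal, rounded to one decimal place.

Δg_SB(A) = 981629.12 − 982021.62 + 0.3086×1604.3 − 0.04193×1.98×1604.3 = -30.60 mGal
Δg_SB(B) = 981641.95 − 982021.62 + 0.3086×1797.9 − 0.04193×1.98×1797.9 = 25.90 mGal
Difference = 25.90 − (-30.60) = 56.50 mGal

56.5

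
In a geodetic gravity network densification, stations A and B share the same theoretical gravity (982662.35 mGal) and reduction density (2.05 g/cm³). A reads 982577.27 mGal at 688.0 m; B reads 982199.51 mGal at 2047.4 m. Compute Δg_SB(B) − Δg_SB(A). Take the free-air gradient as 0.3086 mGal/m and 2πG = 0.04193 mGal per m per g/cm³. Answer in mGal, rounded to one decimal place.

-75.1

Δg_SB(A) = 982577.27 − 982662.35 + 0.3086×688.0 − 0.04193×2.05×688.0 = 68.10 mGal
Δg_SB(B) = 982199.51 − 982662.35 + 0.3086×2047.4 − 0.04193×2.05×2047.4 = -7.00 mGal
Difference = -7.00 − (68.10) = -75.10 mGal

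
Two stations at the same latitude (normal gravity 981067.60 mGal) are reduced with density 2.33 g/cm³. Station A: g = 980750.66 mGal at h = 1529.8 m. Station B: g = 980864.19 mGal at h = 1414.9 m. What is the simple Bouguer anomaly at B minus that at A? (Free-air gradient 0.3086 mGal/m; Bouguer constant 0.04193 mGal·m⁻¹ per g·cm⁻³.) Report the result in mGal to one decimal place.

Δg_SB(A) = 980750.66 − 981067.60 + 0.3086×1529.8 − 0.04193×2.33×1529.8 = 5.70 mGal
Δg_SB(B) = 980864.19 − 981067.60 + 0.3086×1414.9 − 0.04193×2.33×1414.9 = 95.00 mGal
Difference = 95.00 − (5.70) = 89.30 mGal

89.3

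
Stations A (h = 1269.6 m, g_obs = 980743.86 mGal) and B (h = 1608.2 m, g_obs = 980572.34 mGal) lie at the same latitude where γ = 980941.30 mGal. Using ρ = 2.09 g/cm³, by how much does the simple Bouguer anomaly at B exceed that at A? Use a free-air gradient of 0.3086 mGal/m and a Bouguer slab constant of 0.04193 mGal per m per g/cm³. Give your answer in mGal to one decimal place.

-96.7

Δg_SB(A) = 980743.86 − 980941.30 + 0.3086×1269.6 − 0.04193×2.09×1269.6 = 83.10 mGal
Δg_SB(B) = 980572.34 − 980941.30 + 0.3086×1608.2 − 0.04193×2.09×1608.2 = -13.60 mGal
Difference = -13.60 − (83.10) = -96.70 mGal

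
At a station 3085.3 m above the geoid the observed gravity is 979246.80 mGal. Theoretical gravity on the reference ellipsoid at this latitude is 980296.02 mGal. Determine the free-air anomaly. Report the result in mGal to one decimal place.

-97.1

Free-air correction = 0.3086 × 3085.3 = 952.12 mGal
Free-air anomaly = 979246.80 − 980296.02 + (952.12) = -97.10 mGal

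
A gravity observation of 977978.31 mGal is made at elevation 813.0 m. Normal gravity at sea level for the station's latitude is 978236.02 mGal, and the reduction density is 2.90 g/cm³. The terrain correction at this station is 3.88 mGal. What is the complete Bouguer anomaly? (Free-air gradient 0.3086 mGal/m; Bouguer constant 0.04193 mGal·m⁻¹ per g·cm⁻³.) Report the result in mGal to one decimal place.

-101.8

Free-air correction = 0.3086 × 813.0 = 250.89 mGal
Free-air anomaly = 977978.31 − 978236.02 + (250.89) = -6.82 mGal
Bouguer slab correction = 0.04193 × 2.90 × 813.0 = 98.86 mGal
Simple Bouguer anomaly = -6.82 − (98.86) = -105.68 mGal
Complete Bouguer anomaly = -105.68 + 3.88 = -101.80 mGal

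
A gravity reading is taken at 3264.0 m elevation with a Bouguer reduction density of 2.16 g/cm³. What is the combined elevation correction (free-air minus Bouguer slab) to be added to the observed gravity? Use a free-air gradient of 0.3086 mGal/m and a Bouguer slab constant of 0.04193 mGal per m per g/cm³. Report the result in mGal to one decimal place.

Combined gradient = 0.3086 − 0.04193 × 2.16 = 0.2180312 mGal/m
Combined elevation correction = 0.2180312 × 3264.0 = 711.7 mGal

711.7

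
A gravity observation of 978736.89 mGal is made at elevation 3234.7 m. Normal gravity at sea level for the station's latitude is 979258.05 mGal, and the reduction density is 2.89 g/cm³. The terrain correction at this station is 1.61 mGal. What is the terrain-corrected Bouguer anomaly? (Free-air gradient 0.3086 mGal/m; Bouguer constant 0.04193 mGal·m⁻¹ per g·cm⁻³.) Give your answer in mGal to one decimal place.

Free-air correction = 0.3086 × 3234.7 = 998.23 mGal
Free-air anomaly = 978736.89 − 979258.05 + (998.23) = 477.07 mGal
Bouguer slab correction = 0.04193 × 2.89 × 3234.7 = 391.97 mGal
Simple Bouguer anomaly = 477.07 − (391.97) = 85.10 mGal
Complete Bouguer anomaly = 85.10 + 1.61 = 86.71 mGal

86.7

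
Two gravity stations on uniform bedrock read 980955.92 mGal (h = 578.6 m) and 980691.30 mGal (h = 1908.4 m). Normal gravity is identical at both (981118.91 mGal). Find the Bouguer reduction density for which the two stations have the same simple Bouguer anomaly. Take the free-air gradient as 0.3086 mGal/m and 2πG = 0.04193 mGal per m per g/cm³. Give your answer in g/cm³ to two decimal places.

Δg_obs = 980691.30 − 980955.92 = -264.62 mGal over Δh = 1908.4 − 578.6 = 1329.8 m
Equal Bouguer anomalies ⇒ Δg_obs + (0.3086 − 0.04193ρ)·Δh = 0
0.3086 − 0.04193ρ = −Δg_obs/Δh = 0.19899
ρ = (0.3086 − 0.19899) / 0.04193 = 2.61 g/cm³

2.61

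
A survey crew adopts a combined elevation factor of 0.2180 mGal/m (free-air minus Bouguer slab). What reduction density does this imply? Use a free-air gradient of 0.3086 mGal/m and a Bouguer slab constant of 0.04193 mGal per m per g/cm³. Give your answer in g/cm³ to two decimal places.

2.16

0.2180 = 0.3086 − 0.04193 × ρ
ρ = (0.3086 − 0.2180) / 0.04193 = 2.16 g/cm³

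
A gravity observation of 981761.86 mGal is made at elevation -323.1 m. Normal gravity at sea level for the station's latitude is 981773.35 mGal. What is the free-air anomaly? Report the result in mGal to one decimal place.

Free-air correction = 0.3086 × -323.1 = -99.71 mGal
Free-air anomaly = 981761.86 − 981773.35 + (-99.71) = -111.20 mGal

-111.2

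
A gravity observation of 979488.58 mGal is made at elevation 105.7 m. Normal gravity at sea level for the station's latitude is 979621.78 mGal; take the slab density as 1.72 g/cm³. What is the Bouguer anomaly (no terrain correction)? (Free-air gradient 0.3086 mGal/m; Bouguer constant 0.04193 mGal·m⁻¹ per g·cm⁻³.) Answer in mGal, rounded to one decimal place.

Free-air correction = 0.3086 × 105.7 = 32.62 mGal
Free-air anomaly = 979488.58 − 979621.78 + (32.62) = -100.58 mGal
Bouguer slab correction = 0.04193 × 1.72 × 105.7 = 7.62 mGal
Simple Bouguer anomaly = -100.58 − (7.62) = -108.20 mGal

-108.2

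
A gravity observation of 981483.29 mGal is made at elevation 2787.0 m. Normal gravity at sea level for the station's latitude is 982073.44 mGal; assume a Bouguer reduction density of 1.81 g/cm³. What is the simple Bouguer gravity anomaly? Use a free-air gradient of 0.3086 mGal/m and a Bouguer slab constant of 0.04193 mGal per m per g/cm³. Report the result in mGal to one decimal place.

58.4

Free-air correction = 0.3086 × 2787.0 = 860.07 mGal
Free-air anomaly = 981483.29 − 982073.44 + (860.07) = 269.92 mGal
Bouguer slab correction = 0.04193 × 1.81 × 2787.0 = 211.51 mGal
Simple Bouguer anomaly = 269.92 − (211.51) = 58.41 mGal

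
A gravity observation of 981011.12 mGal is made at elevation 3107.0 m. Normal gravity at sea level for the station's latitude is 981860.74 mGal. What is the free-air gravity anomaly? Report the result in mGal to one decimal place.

109.2

Free-air correction = 0.3086 × 3107.0 = 958.82 mGal
Free-air anomaly = 981011.12 − 981860.74 + (958.82) = 109.20 mGal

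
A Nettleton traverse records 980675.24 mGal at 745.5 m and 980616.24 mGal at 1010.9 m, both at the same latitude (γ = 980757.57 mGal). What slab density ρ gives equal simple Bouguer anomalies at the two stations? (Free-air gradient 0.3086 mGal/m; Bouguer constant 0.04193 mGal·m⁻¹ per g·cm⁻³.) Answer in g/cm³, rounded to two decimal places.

Δg_obs = 980616.24 − 980675.24 = -59.00 mGal over Δh = 1010.9 − 745.5 = 265.4 m
Equal Bouguer anomalies ⇒ Δg_obs + (0.3086 − 0.04193ρ)·Δh = 0
0.3086 − 0.04193ρ = −Δg_obs/Δh = 0.22231
ρ = (0.3086 − 0.22231) / 0.04193 = 2.06 g/cm³

2.06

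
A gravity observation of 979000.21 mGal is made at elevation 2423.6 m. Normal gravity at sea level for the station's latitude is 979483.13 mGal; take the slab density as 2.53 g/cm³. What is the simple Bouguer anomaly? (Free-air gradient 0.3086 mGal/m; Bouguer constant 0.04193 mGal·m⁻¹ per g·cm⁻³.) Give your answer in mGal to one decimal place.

7.9

Free-air correction = 0.3086 × 2423.6 = 747.92 mGal
Free-air anomaly = 979000.21 − 979483.13 + (747.92) = 265.00 mGal
Bouguer slab correction = 0.04193 × 2.53 × 2423.6 = 257.10 mGal
Simple Bouguer anomaly = 265.00 − (257.10) = 7.90 mGal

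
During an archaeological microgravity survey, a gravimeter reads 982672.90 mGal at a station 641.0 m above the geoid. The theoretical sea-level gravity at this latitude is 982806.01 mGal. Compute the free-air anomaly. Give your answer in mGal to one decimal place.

64.7

Free-air correction = 0.3086 × 641.0 = 197.81 mGal
Free-air anomaly = 982672.90 − 982806.01 + (197.81) = 64.70 mGal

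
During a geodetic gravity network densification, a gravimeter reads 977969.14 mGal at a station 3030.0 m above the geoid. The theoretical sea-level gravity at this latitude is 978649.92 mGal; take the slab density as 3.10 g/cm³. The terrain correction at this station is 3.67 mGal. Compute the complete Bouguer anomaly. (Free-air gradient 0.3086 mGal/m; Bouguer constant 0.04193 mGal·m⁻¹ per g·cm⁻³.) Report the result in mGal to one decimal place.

-135.9

Free-air correction = 0.3086 × 3030.0 = 935.06 mGal
Free-air anomaly = 977969.14 − 978649.92 + (935.06) = 254.28 mGal
Bouguer slab correction = 0.04193 × 3.10 × 3030.0 = 393.85 mGal
Simple Bouguer anomaly = 254.28 − (393.85) = -139.57 mGal
Complete Bouguer anomaly = -139.57 + 3.67 = -135.90 mGal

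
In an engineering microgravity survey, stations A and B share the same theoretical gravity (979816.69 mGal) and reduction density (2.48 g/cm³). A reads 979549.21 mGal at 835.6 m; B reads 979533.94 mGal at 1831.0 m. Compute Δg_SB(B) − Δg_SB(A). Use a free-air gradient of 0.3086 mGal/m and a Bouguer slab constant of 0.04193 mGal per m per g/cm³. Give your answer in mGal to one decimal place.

188.4

Δg_SB(A) = 979549.21 − 979816.69 + 0.3086×835.6 − 0.04193×2.48×835.6 = -96.50 mGal
Δg_SB(B) = 979533.94 − 979816.69 + 0.3086×1831.0 − 0.04193×2.48×1831.0 = 91.90 mGal
Difference = 91.90 − (-96.50) = 188.40 mGal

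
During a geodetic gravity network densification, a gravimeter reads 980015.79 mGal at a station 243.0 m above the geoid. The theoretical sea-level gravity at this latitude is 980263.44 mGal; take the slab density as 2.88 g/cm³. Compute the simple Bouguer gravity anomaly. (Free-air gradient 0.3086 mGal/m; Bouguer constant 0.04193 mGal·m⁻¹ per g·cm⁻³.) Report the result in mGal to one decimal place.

Free-air correction = 0.3086 × 243.0 = 74.99 mGal
Free-air anomaly = 980015.79 − 980263.44 + (74.99) = -172.66 mGal
Bouguer slab correction = 0.04193 × 2.88 × 243.0 = 29.34 mGal
Simple Bouguer anomaly = -172.66 − (29.34) = -202.00 mGal

-202.0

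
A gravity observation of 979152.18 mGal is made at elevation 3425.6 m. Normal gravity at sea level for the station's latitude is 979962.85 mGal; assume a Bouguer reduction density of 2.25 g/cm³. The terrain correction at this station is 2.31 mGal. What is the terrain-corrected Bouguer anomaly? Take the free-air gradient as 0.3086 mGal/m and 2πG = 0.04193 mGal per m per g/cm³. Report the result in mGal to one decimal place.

-74.4

Free-air correction = 0.3086 × 3425.6 = 1057.14 mGal
Free-air anomaly = 979152.18 − 979962.85 + (1057.14) = 246.47 mGal
Bouguer slab correction = 0.04193 × 2.25 × 3425.6 = 323.18 mGal
Simple Bouguer anomaly = 246.47 − (323.18) = -76.71 mGal
Complete Bouguer anomaly = -76.71 + 2.31 = -74.40 mGal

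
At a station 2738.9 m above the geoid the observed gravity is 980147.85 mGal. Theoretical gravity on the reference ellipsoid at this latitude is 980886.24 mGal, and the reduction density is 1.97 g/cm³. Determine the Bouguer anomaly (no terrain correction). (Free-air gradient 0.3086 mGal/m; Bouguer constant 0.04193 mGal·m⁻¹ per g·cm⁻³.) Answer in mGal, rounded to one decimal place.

-119.4

Free-air correction = 0.3086 × 2738.9 = 845.22 mGal
Free-air anomaly = 980147.85 − 980886.24 + (845.22) = 106.83 mGal
Bouguer slab correction = 0.04193 × 1.97 × 2738.9 = 226.24 mGal
Simple Bouguer anomaly = 106.83 − (226.24) = -119.41 mGal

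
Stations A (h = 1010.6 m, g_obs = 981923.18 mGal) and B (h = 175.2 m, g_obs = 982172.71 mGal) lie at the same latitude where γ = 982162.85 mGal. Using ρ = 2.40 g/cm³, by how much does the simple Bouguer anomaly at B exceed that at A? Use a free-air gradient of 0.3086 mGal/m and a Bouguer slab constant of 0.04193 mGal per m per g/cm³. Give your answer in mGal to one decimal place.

Δg_SB(A) = 981923.18 − 982162.85 + 0.3086×1010.6 − 0.04193×2.40×1010.6 = -29.50 mGal
Δg_SB(B) = 982172.71 − 982162.85 + 0.3086×175.2 − 0.04193×2.40×175.2 = 46.30 mGal
Difference = 46.30 − (-29.50) = 75.80 mGal

75.8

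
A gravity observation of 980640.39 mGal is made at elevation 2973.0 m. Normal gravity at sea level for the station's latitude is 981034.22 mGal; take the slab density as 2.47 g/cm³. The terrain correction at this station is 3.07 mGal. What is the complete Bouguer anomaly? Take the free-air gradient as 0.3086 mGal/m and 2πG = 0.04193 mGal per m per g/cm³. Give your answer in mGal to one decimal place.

218.8

Free-air correction = 0.3086 × 2973.0 = 917.47 mGal
Free-air anomaly = 980640.39 − 981034.22 + (917.47) = 523.64 mGal
Bouguer slab correction = 0.04193 × 2.47 × 2973.0 = 307.90 mGal
Simple Bouguer anomaly = 523.64 − (307.90) = 215.74 mGal
Complete Bouguer anomaly = 215.74 + 3.07 = 218.81 mGal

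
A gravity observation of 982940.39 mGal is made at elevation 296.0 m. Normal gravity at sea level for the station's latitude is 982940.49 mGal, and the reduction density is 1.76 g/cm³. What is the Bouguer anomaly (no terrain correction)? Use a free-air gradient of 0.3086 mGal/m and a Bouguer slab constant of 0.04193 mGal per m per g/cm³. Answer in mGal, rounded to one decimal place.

69.4

Free-air correction = 0.3086 × 296.0 = 91.35 mGal
Free-air anomaly = 982940.39 − 982940.49 + (91.35) = 91.25 mGal
Bouguer slab correction = 0.04193 × 1.76 × 296.0 = 21.84 mGal
Simple Bouguer anomaly = 91.25 − (21.84) = 69.41 mGal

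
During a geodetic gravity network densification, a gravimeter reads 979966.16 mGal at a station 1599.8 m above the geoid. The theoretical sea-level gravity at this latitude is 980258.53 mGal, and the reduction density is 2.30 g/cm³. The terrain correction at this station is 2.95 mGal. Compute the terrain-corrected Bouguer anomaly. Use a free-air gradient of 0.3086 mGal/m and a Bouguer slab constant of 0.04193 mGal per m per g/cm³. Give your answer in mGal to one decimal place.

Free-air correction = 0.3086 × 1599.8 = 493.70 mGal
Free-air anomaly = 979966.16 − 980258.53 + (493.70) = 201.33 mGal
Bouguer slab correction = 0.04193 × 2.30 × 1599.8 = 154.28 mGal
Simple Bouguer anomaly = 201.33 − (154.28) = 47.05 mGal
Complete Bouguer anomaly = 47.05 + 2.95 = 50.00 mGal

50.0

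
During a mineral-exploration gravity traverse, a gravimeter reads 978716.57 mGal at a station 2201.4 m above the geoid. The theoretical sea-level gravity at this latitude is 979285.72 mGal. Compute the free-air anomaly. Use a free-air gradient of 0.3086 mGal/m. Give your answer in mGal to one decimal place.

110.2

Free-air correction = 0.3086 × 2201.4 = 679.35 mGal
Free-air anomaly = 978716.57 − 979285.72 + (679.35) = 110.20 mGal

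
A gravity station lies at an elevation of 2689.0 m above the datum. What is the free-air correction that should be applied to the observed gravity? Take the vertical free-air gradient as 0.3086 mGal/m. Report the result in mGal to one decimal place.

829.8

Free-air correction = 0.3086 × 2689.0 = 829.8 mGal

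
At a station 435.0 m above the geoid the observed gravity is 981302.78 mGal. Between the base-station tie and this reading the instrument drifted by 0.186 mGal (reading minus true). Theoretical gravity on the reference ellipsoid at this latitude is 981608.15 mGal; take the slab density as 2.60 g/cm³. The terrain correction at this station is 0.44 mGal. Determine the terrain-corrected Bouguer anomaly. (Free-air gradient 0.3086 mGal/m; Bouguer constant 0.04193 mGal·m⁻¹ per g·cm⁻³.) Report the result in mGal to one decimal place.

-218.3

Drift-corrected reading = 981302.78 − (0.186) = 981302.594 mGal
Free-air correction = 0.3086 × 435.0 = 134.24 mGal
Free-air anomaly = 981302.594 − 981608.15 + (134.24) = -171.316 mGal
Bouguer slab correction = 0.04193 × 2.60 × 435.0 = 47.42 mGal
Simple Bouguer anomaly = -171.316 − (47.42) = -218.736 mGal
Complete Bouguer anomaly = -218.736 + 0.44 = -218.296 mGal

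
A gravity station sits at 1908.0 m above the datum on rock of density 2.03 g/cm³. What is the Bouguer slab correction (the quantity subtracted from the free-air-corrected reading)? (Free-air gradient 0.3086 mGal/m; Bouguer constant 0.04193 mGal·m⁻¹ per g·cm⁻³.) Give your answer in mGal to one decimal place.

Bouguer slab correction = 0.04193 × 2.03 × 1908.0 = 162.4 mGal

162.4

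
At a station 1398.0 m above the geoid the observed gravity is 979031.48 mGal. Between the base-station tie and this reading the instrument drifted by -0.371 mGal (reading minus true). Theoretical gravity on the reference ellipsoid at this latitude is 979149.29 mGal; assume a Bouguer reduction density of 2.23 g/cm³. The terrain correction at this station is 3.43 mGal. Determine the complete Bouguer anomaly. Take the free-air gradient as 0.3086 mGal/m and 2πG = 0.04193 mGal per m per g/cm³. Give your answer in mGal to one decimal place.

Drift-corrected reading = 979031.48 − (-0.371) = 979031.851 mGal
Free-air correction = 0.3086 × 1398.0 = 431.42 mGal
Free-air anomaly = 979031.851 − 979149.29 + (431.42) = 313.981 mGal
Bouguer slab correction = 0.04193 × 2.23 × 1398.0 = 130.72 mGal
Simple Bouguer anomaly = 313.981 − (130.72) = 183.261 mGal
Complete Bouguer anomaly = 183.261 + 3.43 = 186.691 mGal

186.7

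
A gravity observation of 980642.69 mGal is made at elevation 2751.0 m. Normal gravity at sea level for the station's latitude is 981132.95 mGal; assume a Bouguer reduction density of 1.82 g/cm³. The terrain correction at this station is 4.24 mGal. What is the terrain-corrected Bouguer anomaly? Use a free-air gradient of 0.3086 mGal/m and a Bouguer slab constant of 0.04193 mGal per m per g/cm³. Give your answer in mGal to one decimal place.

153.0

Free-air correction = 0.3086 × 2751.0 = 848.96 mGal
Free-air anomaly = 980642.69 − 981132.95 + (848.96) = 358.70 mGal
Bouguer slab correction = 0.04193 × 1.82 × 2751.0 = 209.94 mGal
Simple Bouguer anomaly = 358.70 − (209.94) = 148.76 mGal
Complete Bouguer anomaly = 148.76 + 4.24 = 153.00 mGal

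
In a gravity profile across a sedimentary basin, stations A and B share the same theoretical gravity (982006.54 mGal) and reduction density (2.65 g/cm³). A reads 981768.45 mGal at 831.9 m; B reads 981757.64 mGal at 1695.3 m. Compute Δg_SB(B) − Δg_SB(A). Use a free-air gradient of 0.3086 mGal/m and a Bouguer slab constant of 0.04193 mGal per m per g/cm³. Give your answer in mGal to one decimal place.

159.7

Δg_SB(A) = 981768.45 − 982006.54 + 0.3086×831.9 − 0.04193×2.65×831.9 = -73.80 mGal
Δg_SB(B) = 981757.64 − 982006.54 + 0.3086×1695.3 − 0.04193×2.65×1695.3 = 85.90 mGal
Difference = 85.90 − (-73.80) = 159.70 mGal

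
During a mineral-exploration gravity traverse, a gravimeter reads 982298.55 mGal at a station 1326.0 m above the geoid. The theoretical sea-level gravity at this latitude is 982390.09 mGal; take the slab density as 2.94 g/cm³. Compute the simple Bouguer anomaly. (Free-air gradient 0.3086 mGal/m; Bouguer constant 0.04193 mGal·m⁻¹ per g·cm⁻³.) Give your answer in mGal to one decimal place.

154.2

Free-air correction = 0.3086 × 1326.0 = 409.20 mGal
Free-air anomaly = 982298.55 − 982390.09 + (409.20) = 317.66 mGal
Bouguer slab correction = 0.04193 × 2.94 × 1326.0 = 163.46 mGal
Simple Bouguer anomaly = 317.66 − (163.46) = 154.20 mGal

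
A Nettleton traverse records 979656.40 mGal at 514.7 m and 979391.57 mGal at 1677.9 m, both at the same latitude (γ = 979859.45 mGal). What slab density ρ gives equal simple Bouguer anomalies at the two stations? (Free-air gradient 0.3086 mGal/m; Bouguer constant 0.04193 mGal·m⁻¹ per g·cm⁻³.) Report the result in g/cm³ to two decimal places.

Δg_obs = 979391.57 − 979656.40 = -264.83 mGal over Δh = 1677.9 − 514.7 = 1163.2 m
Equal Bouguer anomalies ⇒ Δg_obs + (0.3086 − 0.04193ρ)·Δh = 0
0.3086 − 0.04193ρ = −Δg_obs/Δh = 0.22767
ρ = (0.3086 − 0.22767) / 0.04193 = 1.93 g/cm³

1.93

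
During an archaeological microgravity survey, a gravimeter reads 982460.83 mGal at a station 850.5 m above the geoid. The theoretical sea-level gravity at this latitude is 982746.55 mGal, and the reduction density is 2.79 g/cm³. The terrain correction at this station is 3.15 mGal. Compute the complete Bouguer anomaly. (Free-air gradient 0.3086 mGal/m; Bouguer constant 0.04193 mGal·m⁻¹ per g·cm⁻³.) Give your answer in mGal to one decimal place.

Free-air correction = 0.3086 × 850.5 = 262.46 mGal
Free-air anomaly = 982460.83 − 982746.55 + (262.46) = -23.26 mGal
Bouguer slab correction = 0.04193 × 2.79 × 850.5 = 99.50 mGal
Simple Bouguer anomaly = -23.26 − (99.50) = -122.76 mGal
Complete Bouguer anomaly = -122.76 + 3.15 = -119.61 mGal

-119.6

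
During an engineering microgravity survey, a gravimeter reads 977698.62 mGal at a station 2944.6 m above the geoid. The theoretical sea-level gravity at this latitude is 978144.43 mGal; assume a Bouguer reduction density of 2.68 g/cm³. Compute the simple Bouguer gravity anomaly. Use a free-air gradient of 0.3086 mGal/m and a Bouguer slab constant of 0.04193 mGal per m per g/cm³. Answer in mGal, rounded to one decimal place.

132.0

Free-air correction = 0.3086 × 2944.6 = 908.70 mGal
Free-air anomaly = 977698.62 − 978144.43 + (908.70) = 462.89 mGal
Bouguer slab correction = 0.04193 × 2.68 × 2944.6 = 330.89 mGal
Simple Bouguer anomaly = 462.89 − (330.89) = 132.00 mGal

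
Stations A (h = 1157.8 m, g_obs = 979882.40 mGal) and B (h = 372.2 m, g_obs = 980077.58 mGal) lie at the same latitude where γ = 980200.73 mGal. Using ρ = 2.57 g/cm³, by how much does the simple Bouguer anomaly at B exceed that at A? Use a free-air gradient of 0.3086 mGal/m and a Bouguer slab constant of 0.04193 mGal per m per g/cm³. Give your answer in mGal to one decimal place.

37.4

Δg_SB(A) = 979882.40 − 980200.73 + 0.3086×1157.8 − 0.04193×2.57×1157.8 = -85.80 mGal
Δg_SB(B) = 980077.58 − 980200.73 + 0.3086×372.2 − 0.04193×2.57×372.2 = -48.40 mGal
Difference = -48.40 − (-85.80) = 37.40 mGal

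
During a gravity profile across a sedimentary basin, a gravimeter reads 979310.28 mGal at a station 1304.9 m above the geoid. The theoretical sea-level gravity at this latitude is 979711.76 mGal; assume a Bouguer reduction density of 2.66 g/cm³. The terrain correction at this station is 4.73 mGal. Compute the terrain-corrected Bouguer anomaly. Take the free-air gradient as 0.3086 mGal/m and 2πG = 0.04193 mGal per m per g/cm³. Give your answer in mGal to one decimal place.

Free-air correction = 0.3086 × 1304.9 = 402.69 mGal
Free-air anomaly = 979310.28 − 979711.76 + (402.69) = 1.21 mGal
Bouguer slab correction = 0.04193 × 2.66 × 1304.9 = 145.54 mGal
Simple Bouguer anomaly = 1.21 − (145.54) = -144.33 mGal
Complete Bouguer anomaly = -144.33 + 4.73 = -139.60 mGal

-139.6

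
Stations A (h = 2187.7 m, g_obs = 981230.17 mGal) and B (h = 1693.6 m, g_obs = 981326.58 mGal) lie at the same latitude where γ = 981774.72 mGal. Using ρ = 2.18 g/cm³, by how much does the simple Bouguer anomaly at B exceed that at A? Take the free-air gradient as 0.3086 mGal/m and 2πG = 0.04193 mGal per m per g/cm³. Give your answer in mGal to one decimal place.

-10.9

Δg_SB(A) = 981230.17 − 981774.72 + 0.3086×2187.7 − 0.04193×2.18×2187.7 = -69.40 mGal
Δg_SB(B) = 981326.58 − 981774.72 + 0.3086×1693.6 − 0.04193×2.18×1693.6 = -80.30 mGal
Difference = -80.30 − (-69.40) = -10.90 mGal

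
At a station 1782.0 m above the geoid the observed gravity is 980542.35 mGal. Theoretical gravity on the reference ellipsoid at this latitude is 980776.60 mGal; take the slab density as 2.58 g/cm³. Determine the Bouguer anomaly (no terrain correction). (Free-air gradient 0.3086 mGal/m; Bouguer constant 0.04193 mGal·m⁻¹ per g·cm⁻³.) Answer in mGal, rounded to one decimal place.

122.9

Free-air correction = 0.3086 × 1782.0 = 549.93 mGal
Free-air anomaly = 980542.35 − 980776.60 + (549.93) = 315.68 mGal
Bouguer slab correction = 0.04193 × 2.58 × 1782.0 = 192.78 mGal
Simple Bouguer anomaly = 315.68 − (192.78) = 122.90 mGal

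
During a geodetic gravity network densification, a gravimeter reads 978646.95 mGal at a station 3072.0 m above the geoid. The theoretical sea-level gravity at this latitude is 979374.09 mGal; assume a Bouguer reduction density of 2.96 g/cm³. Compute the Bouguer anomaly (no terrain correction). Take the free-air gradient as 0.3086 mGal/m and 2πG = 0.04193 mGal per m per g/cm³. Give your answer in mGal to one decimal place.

-160.4

Free-air correction = 0.3086 × 3072.0 = 948.02 mGal
Free-air anomaly = 978646.95 − 979374.09 + (948.02) = 220.88 mGal
Bouguer slab correction = 0.04193 × 2.96 × 3072.0 = 381.27 mGal
Simple Bouguer anomaly = 220.88 − (381.27) = -160.39 mGal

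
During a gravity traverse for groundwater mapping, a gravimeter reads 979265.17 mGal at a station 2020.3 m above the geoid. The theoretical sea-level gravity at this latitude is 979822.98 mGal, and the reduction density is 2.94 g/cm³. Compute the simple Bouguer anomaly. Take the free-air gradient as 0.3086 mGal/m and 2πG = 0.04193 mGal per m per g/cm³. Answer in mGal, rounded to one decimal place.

Free-air correction = 0.3086 × 2020.3 = 623.46 mGal
Free-air anomaly = 979265.17 − 979822.98 + (623.46) = 65.65 mGal
Bouguer slab correction = 0.04193 × 2.94 × 2020.3 = 249.05 mGal
Simple Bouguer anomaly = 65.65 − (249.05) = -183.40 mGal

-183.4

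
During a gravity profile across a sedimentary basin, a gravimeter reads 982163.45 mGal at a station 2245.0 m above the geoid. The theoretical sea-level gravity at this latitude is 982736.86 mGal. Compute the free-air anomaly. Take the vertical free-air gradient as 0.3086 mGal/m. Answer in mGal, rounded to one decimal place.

Free-air correction = 0.3086 × 2245.0 = 692.81 mGal
Free-air anomaly = 982163.45 − 982736.86 + (692.81) = 119.40 mGal

119.4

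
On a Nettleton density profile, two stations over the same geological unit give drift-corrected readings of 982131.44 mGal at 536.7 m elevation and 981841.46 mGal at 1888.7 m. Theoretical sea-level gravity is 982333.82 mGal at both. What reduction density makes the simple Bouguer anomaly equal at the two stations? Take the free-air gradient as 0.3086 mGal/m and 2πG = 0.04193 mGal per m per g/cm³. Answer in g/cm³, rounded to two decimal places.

Δg_obs = 981841.46 − 982131.44 = -289.98 mGal over Δh = 1888.7 − 536.7 = 1352.0 m
Equal Bouguer anomalies ⇒ Δg_obs + (0.3086 − 0.04193ρ)·Δh = 0
0.3086 − 0.04193ρ = −Δg_obs/Δh = 0.21448
ρ = (0.3086 − 0.21448) / 0.04193 = 2.24 g/cm³

2.24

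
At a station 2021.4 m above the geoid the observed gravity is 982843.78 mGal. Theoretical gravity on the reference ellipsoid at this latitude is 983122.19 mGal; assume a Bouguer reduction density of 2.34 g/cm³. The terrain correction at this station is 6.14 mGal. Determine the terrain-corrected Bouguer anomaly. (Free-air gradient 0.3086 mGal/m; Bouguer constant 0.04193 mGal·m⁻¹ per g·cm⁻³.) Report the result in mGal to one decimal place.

Free-air correction = 0.3086 × 2021.4 = 623.80 mGal
Free-air anomaly = 982843.78 − 983122.19 + (623.80) = 345.39 mGal
Bouguer slab correction = 0.04193 × 2.34 × 2021.4 = 198.33 mGal
Simple Bouguer anomaly = 345.39 − (198.33) = 147.06 mGal
Complete Bouguer anomaly = 147.06 + 6.14 = 153.20 mGal

153.2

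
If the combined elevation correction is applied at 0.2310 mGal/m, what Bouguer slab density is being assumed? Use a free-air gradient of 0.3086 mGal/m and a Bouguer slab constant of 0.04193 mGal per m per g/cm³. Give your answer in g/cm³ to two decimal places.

1.85

0.2310 = 0.3086 − 0.04193 × ρ
ρ = (0.3086 − 0.2310) / 0.04193 = 1.85 g/cm³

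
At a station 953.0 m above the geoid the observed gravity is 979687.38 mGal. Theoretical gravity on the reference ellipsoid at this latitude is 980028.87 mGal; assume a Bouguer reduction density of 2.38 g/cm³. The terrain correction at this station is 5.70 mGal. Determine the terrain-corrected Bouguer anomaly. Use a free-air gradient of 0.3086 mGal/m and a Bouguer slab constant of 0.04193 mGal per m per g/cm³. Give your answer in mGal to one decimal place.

Free-air correction = 0.3086 × 953.0 = 294.10 mGal
Free-air anomaly = 979687.38 − 980028.87 + (294.10) = -47.39 mGal
Bouguer slab correction = 0.04193 × 2.38 × 953.0 = 95.10 mGal
Simple Bouguer anomaly = -47.39 − (95.10) = -142.49 mGal
Complete Bouguer anomaly = -142.49 + 5.70 = -136.79 mGal

-136.8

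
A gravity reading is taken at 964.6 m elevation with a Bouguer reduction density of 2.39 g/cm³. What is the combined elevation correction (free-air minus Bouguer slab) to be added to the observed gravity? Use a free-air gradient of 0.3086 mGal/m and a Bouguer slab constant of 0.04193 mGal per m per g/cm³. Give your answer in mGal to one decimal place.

Combined gradient = 0.3086 − 0.04193 × 2.39 = 0.2083873 mGal/m
Combined elevation correction = 0.2083873 × 964.6 = 201.0 mGal

201.0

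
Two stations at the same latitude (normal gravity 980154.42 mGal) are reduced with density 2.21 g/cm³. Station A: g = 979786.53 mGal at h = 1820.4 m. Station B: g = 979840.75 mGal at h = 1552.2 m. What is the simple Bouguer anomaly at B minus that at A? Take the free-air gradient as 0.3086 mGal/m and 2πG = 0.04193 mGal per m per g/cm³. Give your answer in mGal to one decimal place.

Δg_SB(A) = 979786.53 − 980154.42 + 0.3086×1820.4 − 0.04193×2.21×1820.4 = 25.20 mGal
Δg_SB(B) = 979840.75 − 980154.42 + 0.3086×1552.2 − 0.04193×2.21×1552.2 = 21.50 mGal
Difference = 21.50 − (25.20) = -3.70 mGal

-3.7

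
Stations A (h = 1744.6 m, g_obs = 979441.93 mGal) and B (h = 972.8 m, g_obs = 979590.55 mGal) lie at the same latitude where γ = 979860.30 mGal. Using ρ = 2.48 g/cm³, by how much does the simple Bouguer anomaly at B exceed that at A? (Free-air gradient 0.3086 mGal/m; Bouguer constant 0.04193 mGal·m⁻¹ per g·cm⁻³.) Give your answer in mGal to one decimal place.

-9.3

Δg_SB(A) = 979441.93 − 979860.30 + 0.3086×1744.6 − 0.04193×2.48×1744.6 = -61.40 mGal
Δg_SB(B) = 979590.55 − 979860.30 + 0.3086×972.8 − 0.04193×2.48×972.8 = -70.70 mGal
Difference = -70.70 − (-61.40) = -9.30 mGal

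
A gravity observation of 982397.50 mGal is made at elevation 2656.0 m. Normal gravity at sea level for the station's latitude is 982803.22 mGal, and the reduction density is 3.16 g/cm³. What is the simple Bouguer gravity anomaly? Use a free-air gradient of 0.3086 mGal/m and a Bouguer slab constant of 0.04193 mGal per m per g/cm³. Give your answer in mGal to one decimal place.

Free-air correction = 0.3086 × 2656.0 = 819.64 mGal
Free-air anomaly = 982397.50 − 982803.22 + (819.64) = 413.92 mGal
Bouguer slab correction = 0.04193 × 3.16 × 2656.0 = 351.92 mGal
Simple Bouguer anomaly = 413.92 − (351.92) = 62.00 mGal

62.0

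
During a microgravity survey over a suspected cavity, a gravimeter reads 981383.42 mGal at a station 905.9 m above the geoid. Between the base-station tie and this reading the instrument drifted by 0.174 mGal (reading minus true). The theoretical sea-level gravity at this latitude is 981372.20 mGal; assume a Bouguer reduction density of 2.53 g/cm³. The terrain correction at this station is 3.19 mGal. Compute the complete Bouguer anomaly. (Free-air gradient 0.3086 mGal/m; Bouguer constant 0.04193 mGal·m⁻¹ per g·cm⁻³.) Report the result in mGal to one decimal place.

197.7

Drift-corrected reading = 981383.42 − (0.174) = 981383.246 mGal
Free-air correction = 0.3086 × 905.9 = 279.56 mGal
Free-air anomaly = 981383.246 − 981372.20 + (279.56) = 290.606 mGal
Bouguer slab correction = 0.04193 × 2.53 × 905.9 = 96.10 mGal
Simple Bouguer anomaly = 290.606 − (96.10) = 194.506 mGal
Complete Bouguer anomaly = 194.506 + 3.19 = 197.696 mGal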